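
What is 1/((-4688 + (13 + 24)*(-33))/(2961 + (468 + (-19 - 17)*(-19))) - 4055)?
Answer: -4113/16684124 ≈ -0.00024652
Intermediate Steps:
1/((-4688 + (13 + 24)*(-33))/(2961 + (468 + (-19 - 17)*(-19))) - 4055) = 1/((-4688 + 37*(-33))/(2961 + (468 - 36*(-19))) - 4055) = 1/((-4688 - 1221)/(2961 + (468 + 684)) - 4055) = 1/(-5909/(2961 + 1152) - 4055) = 1/(-5909/4113 - 4055) = 1/(-16684124/4113) = -4113/16684124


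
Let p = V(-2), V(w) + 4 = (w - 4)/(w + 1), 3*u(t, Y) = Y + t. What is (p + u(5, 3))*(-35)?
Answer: -490/3 ≈ -163.33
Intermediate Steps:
u(t, Y) = Y/3 + t/3 (u(t, Y) = (Y + t)/3 = Y/3 + t/3)
V(w) = -4 + (-4 + w)/(1 + w) (V(w) = -4 + (w - 4)/(w + 1) = -4 + (-4 + w)/(1 + w))
p = 2 (p = (-8 - 3*(-2))/(1 - 2) = (-8 + 6)/(-1) = -1*(-2) = 2)
(p + u(5, 3))*(-35) = (2 + ((⅓)*3 + (⅓)*5))*(-35) = (2 + (1 + 5/3))*(-35) = (2 + 8/3)*(-35) = (14/3)*(-35) = -490/3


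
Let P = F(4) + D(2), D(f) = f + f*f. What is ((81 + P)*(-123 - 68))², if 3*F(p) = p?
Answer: 2561878225/9 ≈ 2.8465e+8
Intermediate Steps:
D(f) = f + f²
F(p) = p/3
P = 22/3 (P = (⅓)*4 + 2*(1 + 2) = 4/3 + 2*3 = 4/3 + 6 = 22/3 ≈ 7.3333)
((81 + P)*(-123 - 68))² = ((81 + 22/3)*(-123 - 68))² = ((265/3)*(-191))² = (-50615/3)² = 2561878225/9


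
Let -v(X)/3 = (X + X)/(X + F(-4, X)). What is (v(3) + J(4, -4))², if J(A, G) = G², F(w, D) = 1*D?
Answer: 169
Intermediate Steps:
F(w, D) = D
v(X) = -3 (v(X) = -3*(X + X)/(X + X) = -3*2*X/(2*X) = -3*2*X*1/(2*X) = -3*1 = -3)
(v(3) + J(4, -4))² = (-3 + (-4)²)² = (-3 + 16)² = 13² = 169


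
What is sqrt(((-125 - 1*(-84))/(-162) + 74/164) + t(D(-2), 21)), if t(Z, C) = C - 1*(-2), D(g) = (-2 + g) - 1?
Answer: sqrt(3227602)/369 ≈ 4.8687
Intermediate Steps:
D(g) = -3 + g
t(Z, C) = 2 + C (t(Z, C) = C + 2 = 2 + C)
sqrt(((-125 - 1*(-84))/(-162) + 74/164) + t(D(-2), 21)) = sqrt(((-125 - 1*(-84))/(-162) + 74/164) + (2 + 21)) = sqrt(((-125 + 84)*(-1/162) + 74*(1/164)) + 23) = sqrt((-41*(-1/162) + 37/82) + 23) = sqrt((41/162 + 37/82) + 23) = sqrt(2339/3321 + 23) = sqrt(78722/3321) = sqrt(3227602)/369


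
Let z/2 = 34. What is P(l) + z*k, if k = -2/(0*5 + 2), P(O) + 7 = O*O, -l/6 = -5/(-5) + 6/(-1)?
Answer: 825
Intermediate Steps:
z = 68 (z = 2*34 = 68)
l = 30 (l = -6*(-5/(-5) + 6/(-1)) = -6*(-5*(-⅕) + 6*(-1)) = -6*(1 - 6) = -6*(-5) = 30)
P(O) = -7 + O² (P(O) = -7 + O*O = -7 + O²)
k = -1 (k = -2/(0 + 2) = -2/2 = -2*½ = -1)
P(l) + z*k = (-7 + 30²) + 68*(-1) = (-7 + 900) - 68 = 893 - 68 = 825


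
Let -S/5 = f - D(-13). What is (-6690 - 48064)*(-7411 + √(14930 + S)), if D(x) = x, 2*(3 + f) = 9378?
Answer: 405781894 - 54754*I*√8565 ≈ 4.0578e+8 - 5.0673e+6*I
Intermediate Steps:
f = 4686 (f = -3 + (½)*9378 = -3 + 4689 = 4686)
S = -23495 (S = -5*(4686 - 1*(-13)) = -5*(4686 + 13) = -5*4699 = -23495)
(-6690 - 48064)*(-7411 + √(14930 + S)) = (-6690 - 48064)*(-7411 + √(14930 - 23495)) = -54754*(-7411 + √(-8565)) = -54754*(-7411 + I*√8565) = 405781894 - 54754*I*√8565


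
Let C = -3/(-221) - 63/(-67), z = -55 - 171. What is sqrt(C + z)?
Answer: I*sqrt(49340744206)/14807 ≈ 15.002*I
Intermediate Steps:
z = -226
C = 14124/14807 (C = -3*(-1/221) - 63*(-1/67) = 3/221 + 63/67 = 14124/14807 ≈ 0.95387)
sqrt(C + z) = sqrt(14124/14807 - 226) = sqrt(-3332258/14807) = I*sqrt(49340744206)/14807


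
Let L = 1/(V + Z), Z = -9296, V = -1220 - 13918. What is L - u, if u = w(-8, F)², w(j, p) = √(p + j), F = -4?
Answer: 293207/24434 ≈ 12.000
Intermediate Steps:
V = -15138
L = -1/24434 (L = 1/(-15138 - 9296) = 1/(-24434) = -1/24434 ≈ -4.0927e-5)
w(j, p) = √(j + p)
u = -12 (u = (√(-8 - 4))² = (√(-12))² = (2*I*√3)² = -12)
L - u = -1/24434 - 1*(-12) = -1/24434 + 12 = 293207/24434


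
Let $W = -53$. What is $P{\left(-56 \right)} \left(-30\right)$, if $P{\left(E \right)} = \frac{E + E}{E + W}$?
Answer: $- \frac{3360}{109} \approx -30.826$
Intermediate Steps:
$P{\left(E \right)} = \frac{2 E}{-53 + E}$ ($P{\left(E \right)} = \frac{E + E}{E - 53} = \frac{2 E}{-53 + E}$)
$P{\left(-56 \right)} \left(-30\right) = 2 \left(-56\right) \frac{1}{-53 - 56} \left(-30\right) = 2 \left(-56\right) \frac{1}{-109} \left(-30\right) = 2 \left(-56\right) \left(- \frac{1}{109}\right) \left(-30\right) = \frac{112}{109} \left(-30\right) = - \frac{3360}{109}$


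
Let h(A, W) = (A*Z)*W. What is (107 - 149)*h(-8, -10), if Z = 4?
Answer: -13440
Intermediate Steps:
h(A, W) = 4*A*W (h(A, W) = (A*4)*W = (4*A)*W = 4*A*W)
(107 - 149)*h(-8, -10) = (107 - 149)*(4*(-8)*(-10)) = -42*320 = -13440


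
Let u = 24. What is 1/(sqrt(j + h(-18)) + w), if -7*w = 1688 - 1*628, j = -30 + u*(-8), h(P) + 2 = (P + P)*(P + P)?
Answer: -1855/267768 - 49*sqrt(67)/267768 ≈ -0.0084255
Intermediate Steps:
h(P) = -2 + 4*P**2 (h(P) = -2 + (P + P)*(P + P) = -2 + (2*P)*(2*P) = -2 + 4*P**2)
j = -222 (j = -30 + 24*(-8) = -30 - 192 = -222)
w = -1060/7 (w = -(1688 - 1*628)/7 = -(1688 - 628)/7 = -1/7*1060 = -1060/7 ≈ -151.43)
1/(sqrt(j + h(-18)) + w) = 1/(sqrt(-222 + (-2 + 4*(-18)**2)) - 1060/7) = 1/(sqrt(-222 + (-2 + 4*324)) - 1060/7) = 1/(sqrt(-222 + (-2 + 1296)) - 1060/7) = 1/(sqrt(-222 + 1294) - 1060/7) = 1/(sqrt(1072) - 1060/7) = 1/(4*sqrt(67) - 1060/7) = 1/(-1060/7 + 4*sqrt(67))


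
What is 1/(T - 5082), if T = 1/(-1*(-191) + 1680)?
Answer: -1871/9508421 ≈ -0.00019677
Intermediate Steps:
T = 1/1871 (T = 1/(191 + 1680) = 1/1871 ≈ 0.00053447)
1/(T - 5082) = 1/(1/1871 - 5082) = 1/(-9508421/1871) = -1871/9508421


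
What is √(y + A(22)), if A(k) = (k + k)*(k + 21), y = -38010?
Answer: I*√36118 ≈ 190.05*I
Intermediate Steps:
A(k) = 2*k*(21 + k) (A(k) = (2*k)*(21 + k) = 2*k*(21 + k))
√(y + A(22)) = √(-38010 + 2*22*(21 + 22)) = √(-38010 + 2*22*43) = √(-38010 + 1892) = √(-36118) = I*√36118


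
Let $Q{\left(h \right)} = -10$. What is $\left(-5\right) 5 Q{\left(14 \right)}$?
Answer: $250$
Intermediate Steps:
$\left(-5\right) 5 Q{\left(14 \right)} = \left(-5\right) 5 \left(-10\right) = \left(-25\right) \left(-10\right) = 250$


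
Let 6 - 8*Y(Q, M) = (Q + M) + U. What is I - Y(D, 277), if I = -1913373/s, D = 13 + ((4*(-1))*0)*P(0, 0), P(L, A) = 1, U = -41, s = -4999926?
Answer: 205048167/6666568 ≈ 30.758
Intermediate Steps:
D = 13 (D = 13 + ((4*(-1))*0)*1 = 13 - 4*0*1 = 13 + 0*1 = 13 + 0 = 13)
I = 637791/1666642 (I = -1913373/(-4999926) = -1913373*(-1/4999926) = 637791/1666642 ≈ 0.38268)
Y(Q, M) = 47/8 - M/8 - Q/8 (Y(Q, M) = 3/4 - ((Q + M) - 41)/8 = 3/4 - ((M + Q) - 41)/8 = 3/4 - (-41 + M + Q)/8 = 3/4 + (41/8 - M/8 - Q/8) = 47/8 - M/8 - Q/8)
I - Y(D, 277) = 637791/1666642 - (47/8 - 1/8*277 - 1/8*13) = 637791/1666642 - (47/8 - 277/8 - 13/8) = 637791/1666642 - 1*(-243/8) = 637791/1666642 + 243/8 = 205048167/6666568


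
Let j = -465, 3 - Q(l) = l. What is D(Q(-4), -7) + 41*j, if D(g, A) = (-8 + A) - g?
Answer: -19087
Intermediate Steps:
Q(l) = 3 - l
D(g, A) = -8 + A - g
D(Q(-4), -7) + 41*j = (-8 - 7 - (3 - 1*(-4))) + 41*(-465) = (-8 - 7 - (3 + 4)) - 19065 = (-8 - 7 - 1*7) - 19065 = (-8 - 7 - 7) - 19065 = -22 - 19065 = -19087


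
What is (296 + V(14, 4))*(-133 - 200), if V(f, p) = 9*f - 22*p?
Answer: -111222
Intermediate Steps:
V(f, p) = -22*p + 9*f
(296 + V(14, 4))*(-133 - 200) = (296 + (-22*4 + 9*14))*(-133 - 200) = (296 + (-88 + 126))*(-333) = (296 + 38)*(-333) = 334*(-333) = -111222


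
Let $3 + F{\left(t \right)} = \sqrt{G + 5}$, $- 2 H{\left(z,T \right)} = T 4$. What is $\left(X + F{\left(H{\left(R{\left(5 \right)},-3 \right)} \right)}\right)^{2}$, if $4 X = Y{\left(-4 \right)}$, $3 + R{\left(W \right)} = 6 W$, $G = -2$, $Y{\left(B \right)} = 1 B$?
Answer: $\left(4 - \sqrt{3}\right)^{2} \approx 5.1436$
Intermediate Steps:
$Y{\left(B \right)} = B$
$R{\left(W \right)} = -3 + 6 W$
$H{\left(z,T \right)} = - 2 T$ ($H{\left(z,T \right)} = - \frac{T 4}{2} = - \frac{4 T}{2} = - 2 T$)
$X = -1$ ($X = \frac{1}{4} \left(-4\right) = -1$)
$F{\left(t \right)} = -3 + \sqrt{3}$ ($F{\left(t \right)} = -3 + \sqrt{-2 + 5} = -3 + \sqrt{3}$)
$\left(X + F{\left(H{\left(R{\left(5 \right)},-3 \right)} \right)}\right)^{2} = \left(-1 - \left(3 - \sqrt{3}\right)\right)^{2} = \left(-4 + \sqrt{3}\right)^{2}$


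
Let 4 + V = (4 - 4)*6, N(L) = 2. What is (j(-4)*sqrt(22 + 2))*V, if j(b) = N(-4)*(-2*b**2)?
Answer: 512*sqrt(6) ≈ 1254.1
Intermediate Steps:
V = -4 (V = -4 + (4 - 4)*6 = -4 + 0*6 = -4 + 0 = -4)
j(b) = -4*b**2 (j(b) = 2*(-2*b**2) = -4*b**2)
(j(-4)*sqrt(22 + 2))*V = ((-4*(-4)**2)*sqrt(22 + 2))*(-4) = ((-4*16)*sqrt(24))*(-4) = -128*sqrt(6)*(-4) = 512*sqrt(6)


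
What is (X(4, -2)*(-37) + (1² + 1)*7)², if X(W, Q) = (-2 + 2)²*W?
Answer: 196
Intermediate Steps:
X(W, Q) = 0 (X(W, Q) = 0²*W = 0*W = 0)
(X(4, -2)*(-37) + (1² + 1)*7)² = (0*(-37) + (1² + 1)*7)² = (0 + (1 + 1)*7)² = (0 + 2*7)² = (0 + 14)² = 14² = 196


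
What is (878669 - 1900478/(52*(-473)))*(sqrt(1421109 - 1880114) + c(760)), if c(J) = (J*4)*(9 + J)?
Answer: 12631877632976880/6149 + 10806821601*I*sqrt(459005)/12298 ≈ 2.0543e+12 + 5.9535e+8*I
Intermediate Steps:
c(J) = 4*J*(9 + J) (c(J) = (4*J)*(9 + J) = 4*J*(9 + J))
(878669 - 1900478/(52*(-473)))*(sqrt(1421109 - 1880114) + c(760)) = (878669 - 1900478/(52*(-473)))*(sqrt(1421109 - 1880114) + 4*760*(9 + 760)) = (878669 - 1900478/(-24596))*(sqrt(-459005) + 4*760*769) = (878669 - 1900478*(-1/24596))*(I*sqrt(459005) + 2337760) = (878669 + 950239/12298)*(2337760 + I*sqrt(459005)) = 10806821601*(2337760 + I*sqrt(459005))/12298 = 12631877632976880/6149 + 10806821601*I*sqrt(459005)/12298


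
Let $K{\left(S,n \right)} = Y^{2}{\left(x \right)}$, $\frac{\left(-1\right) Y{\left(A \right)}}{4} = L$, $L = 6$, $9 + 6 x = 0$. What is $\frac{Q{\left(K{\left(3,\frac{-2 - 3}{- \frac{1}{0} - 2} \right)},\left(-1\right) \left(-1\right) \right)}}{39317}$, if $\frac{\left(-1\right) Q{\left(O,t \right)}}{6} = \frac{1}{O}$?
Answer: $- \frac{1}{3774432} \approx -2.6494 \cdot 10^{-7}$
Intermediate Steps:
$x = - \frac{3}{2}$ ($x = - \frac{3}{2} + \frac{1}{6} \cdot 0 = - \frac{3}{2} + 0 = - \frac{3}{2} \approx -1.5$)
$Y{\left(A \right)} = -24$ ($Y{\left(A \right)} = \left(-4\right) 6 = -24$)
$K{\left(S,n \right)} = 576$ ($K{\left(S,n \right)} = \left(-24\right)^{2} = 576$)
$Q{\left(O,t \right)} = - \frac{6}{O}$
$\frac{Q{\left(K{\left(3,\frac{-2 - 3}{- \frac{1}{0} - 2} \right)},\left(-1\right) \left(-1\right) \right)}}{39317} = \frac{\left(-6\right) \frac{1}{576}}{39317} = \left(-6\right) \frac{1}{576} \cdot \frac{1}{39317} = \left(- \frac{1}{96}\right) \frac{1}{39317} = - \frac{1}{3774432}$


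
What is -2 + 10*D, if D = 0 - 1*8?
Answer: -82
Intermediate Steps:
D = -8 (D = 0 - 8 = -8)
-2 + 10*D = -2 + 10*(-8) = -2 - 80 = -82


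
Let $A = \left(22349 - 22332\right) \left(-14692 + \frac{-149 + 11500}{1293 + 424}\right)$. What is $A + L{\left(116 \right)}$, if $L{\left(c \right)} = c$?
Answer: $- \frac{25203097}{101} \approx -2.4954 \cdot 10^{5}$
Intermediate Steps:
$A = - \frac{25214813}{101}$ ($A = 17 \left(-14692 + \frac{11351}{1717}\right) = 17 \left(- \frac{25214813}{1717}\right) = - \frac{25214813}{101} \approx -2.4965 \cdot 10^{5}$)
$A + L{\left(116 \right)} = - \frac{25214813}{101} + 116 = - \frac{25203097}{101}$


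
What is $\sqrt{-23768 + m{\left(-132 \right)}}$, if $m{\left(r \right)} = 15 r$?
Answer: $2 i \sqrt{6437} \approx 160.46 i$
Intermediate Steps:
$\sqrt{-23768 + m{\left(-132 \right)}} = \sqrt{-23768 + 15 \left(-132\right)} = \sqrt{-23768 - 1980} = \sqrt{-25748} = 2 i \sqrt{6437}$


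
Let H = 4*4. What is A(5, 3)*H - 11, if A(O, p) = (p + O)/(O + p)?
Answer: 5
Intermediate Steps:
A(O, p) = 1 (A(O, p) = (O + p)/(O + p) = 1)
H = 16
A(5, 3)*H - 11 = 1*16 - 11 = 16 - 11 = 5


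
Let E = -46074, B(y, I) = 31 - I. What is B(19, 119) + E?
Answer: -46162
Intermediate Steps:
B(19, 119) + E = (31 - 1*119) - 46074 = (31 - 119) - 46074 = -88 - 46074 = -46162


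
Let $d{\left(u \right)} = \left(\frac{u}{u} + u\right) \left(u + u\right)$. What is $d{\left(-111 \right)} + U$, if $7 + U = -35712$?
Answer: $-11299$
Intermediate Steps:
$U = -35719$ ($U = -7 - 35712 = -35719$)
$d{\left(u \right)} = 2 u \left(1 + u\right)$ ($d{\left(u \right)} = \left(1 + u\right) 2 u = 2 u \left(1 + u\right)$)
$d{\left(-111 \right)} + U = 2 \left(-111\right) \left(1 - 111\right) - 35719 = 2 \left(-111\right) \left(-110\right) - 35719 = 24420 - 35719 = -11299$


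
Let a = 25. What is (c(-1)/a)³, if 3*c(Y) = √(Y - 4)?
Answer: -I*√5/84375 ≈ -2.6502e-5*I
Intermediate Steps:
c(Y) = √(-4 + Y)/3 (c(Y) = √(Y - 4)/3 = √(-4 + Y)/3)
(c(-1)/a)³ = ((√(-4 - 1)/3)/25)³ = ((√(-5)/3)*(1/25))³ = (((I*√5)/3)*(1/25))³ = ((I*√5/3)*(1/25))³ = (I*√5/75)³ = -I*√5/84375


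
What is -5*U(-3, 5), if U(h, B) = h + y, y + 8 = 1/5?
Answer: 54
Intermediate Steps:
y = -39/5 (y = -8 + 1/5 = -8 + ⅕ = -39/5 ≈ -7.8000)
U(h, B) = -39/5 + h (U(h, B) = h - 39/5 = -39/5 + h)
-5*U(-3, 5) = -5*(-39/5 - 3) = -5*(-54/5) = 54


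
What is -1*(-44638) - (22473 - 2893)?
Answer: 25058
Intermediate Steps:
-1*(-44638) - (22473 - 2893) = 44638 - 1*19580 = 44638 - 19580 = 25058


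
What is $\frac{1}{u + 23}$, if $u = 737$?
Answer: $\frac{1}{760} \approx 0.0013158$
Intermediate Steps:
$\frac{1}{u + 23} = \frac{1}{737 + 23} = \frac{1}{760}$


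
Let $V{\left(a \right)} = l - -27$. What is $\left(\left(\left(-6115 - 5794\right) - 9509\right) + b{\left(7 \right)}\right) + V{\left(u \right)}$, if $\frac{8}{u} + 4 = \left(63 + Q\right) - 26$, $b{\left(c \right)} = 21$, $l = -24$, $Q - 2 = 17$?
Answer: $-21394$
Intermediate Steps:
$Q = 19$ ($Q = 2 + 17 = 19$)
$u = \frac{2}{13}$ ($u = \frac{8}{-4 + \left(\left(63 + 19\right) - 26\right)} = \frac{8}{-4 + \left(82 - 26\right)} = \frac{8}{-4 + 56} = \frac{8}{52} = 8 \cdot \frac{1}{52} = \frac{2}{13} \approx 0.15385$)
$V{\left(a \right)} = 3$ ($V{\left(a \right)} = -24 - -27 = -24 + 27 = 3$)
$\left(\left(\left(-6115 - 5794\right) - 9509\right) + b{\left(7 \right)}\right) + V{\left(u \right)} = \left(\left(\left(-6115 - 5794\right) - 9509\right) + 21\right) + 3 = \left(\left(-11909 - 9509\right) + 21\right) + 3 = \left(-21418 + 21\right) + 3 = -21397 + 3 = -21394$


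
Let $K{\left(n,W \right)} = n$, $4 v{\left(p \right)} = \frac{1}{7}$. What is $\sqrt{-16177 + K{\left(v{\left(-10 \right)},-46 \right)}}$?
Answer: $\frac{i \sqrt{3170685}}{14} \approx 127.19 i$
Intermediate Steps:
$v{\left(p \right)} = \frac{1}{28}$ ($v{\left(p \right)} = \frac{1}{4 \cdot 7} = \frac{1}{4} \cdot \frac{1}{7} = \frac{1}{28}$)
$\sqrt{-16177 + K{\left(v{\left(-10 \right)},-46 \right)}} = \sqrt{-16177 + \frac{1}{28}} = \sqrt{- \frac{452955}{28}} = \frac{i \sqrt{3170685}}{14}$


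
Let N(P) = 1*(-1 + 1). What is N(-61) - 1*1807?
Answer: -1807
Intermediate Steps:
N(P) = 0 (N(P) = 1*0 = 0)
N(-61) - 1*1807 = 0 - 1*1807 = 0 - 1807 = -1807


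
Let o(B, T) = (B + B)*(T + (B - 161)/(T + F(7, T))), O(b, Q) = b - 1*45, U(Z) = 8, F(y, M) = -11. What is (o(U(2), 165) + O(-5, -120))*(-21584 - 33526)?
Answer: -993012060/7 ≈ -1.4186e+8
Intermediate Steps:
O(b, Q) = -45 + b (O(b, Q) = b - 45 = -45 + b)
o(B, T) = 2*B*(T + (-161 + B)/(-11 + T)) (o(B, T) = (B + B)*(T + (B - 161)/(T - 11)) = (2*B)*(T + (-161 + B)/(-11 + T)) = 2*B*(T + (-161 + B)/(-11 + T)))
(o(U(2), 165) + O(-5, -120))*(-21584 - 33526) = (2*8*(-161 + 8 + 165² - 11*165)/(-11 + 165) + (-45 - 5))*(-21584 - 33526) = (2*8*(-161 + 8 + 27225 - 1815)/154 - 50)*(-55110) = (2*8*(1/154)*25257 - 50)*(-55110) = (202056/77 - 50)*(-55110) = (198206/77)*(-55110) = -993012060/7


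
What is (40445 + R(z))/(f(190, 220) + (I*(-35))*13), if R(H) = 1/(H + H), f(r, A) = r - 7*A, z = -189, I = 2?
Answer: -15288209/854280 ≈ -17.896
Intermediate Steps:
R(H) = 1/(2*H)
(40445 + R(z))/(f(190, 220) + (I*(-35))*13) = (40445 + (1/2)/(-189))/((190 - 7*220) + (2*(-35))*13) = (40445 + (1/2)*(-1/189))/((190 - 1540) - 70*13) = (40445 - 1/378)/(-1350 - 910) = (15288209/378)/(-2260) = (15288209/378)*(-1/2260) = -15288209/854280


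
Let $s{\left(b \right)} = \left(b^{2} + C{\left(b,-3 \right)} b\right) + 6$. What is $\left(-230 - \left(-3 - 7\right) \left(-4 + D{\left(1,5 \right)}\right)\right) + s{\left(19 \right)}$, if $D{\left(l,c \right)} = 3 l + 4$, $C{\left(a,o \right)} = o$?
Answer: $110$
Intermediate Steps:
$D{\left(l,c \right)} = 4 + 3 l$
$s{\left(b \right)} = 6 + b^{2} - 3 b$ ($s{\left(b \right)} = \left(b^{2} - 3 b\right) + 6 = 6 + b^{2} - 3 b$)
$\left(-230 - \left(-3 - 7\right) \left(-4 + D{\left(1,5 \right)}\right)\right) + s{\left(19 \right)} = \left(-230 - \left(-3 - 7\right) \left(-4 + \left(4 + 3 \cdot 1\right)\right)\right) + \left(6 + 19^{2} - 57\right) = \left(-230 - - 10 \left(-4 + \left(4 + 3\right)\right)\right) + \left(6 + 361 - 57\right) = \left(-230 - - 10 \left(-4 + 7\right)\right) + 310 = \left(-230 - \left(-10\right) 3\right) + 310 = \left(-230 - -30\right) + 310 = \left(-230 + 30\right) + 310 = -200 + 310 = 110$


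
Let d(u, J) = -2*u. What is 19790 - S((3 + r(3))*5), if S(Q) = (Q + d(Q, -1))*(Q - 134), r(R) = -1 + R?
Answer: 17065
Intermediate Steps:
S(Q) = -Q*(-134 + Q) (S(Q) = (Q - 2*Q)*(Q - 134) = (-Q)*(-134 + Q) = -Q*(-134 + Q))
19790 - S((3 + r(3))*5) = 19790 - (3 + (-1 + 3))*5*(134 - (3 + (-1 + 3))*5) = 19790 - (3 + 2)*5*(134 - (3 + 2)*5) = 19790 - 5*5*(134 - 5*5) = 19790 - 25*(134 - 1*25) = 19790 - 25*(134 - 25) = 19790 - 25*109 = 19790 - 1*2725 = 19790 - 2725 = 17065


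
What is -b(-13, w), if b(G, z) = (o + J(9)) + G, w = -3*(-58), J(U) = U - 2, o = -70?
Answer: 76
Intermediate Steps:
J(U) = -2 + U
w = 174
b(G, z) = -63 + G (b(G, z) = (-70 + (-2 + 9)) + G = (-70 + 7) + G = -63 + G)
-b(-13, w) = -(-63 - 13) = -1*(-76) = 76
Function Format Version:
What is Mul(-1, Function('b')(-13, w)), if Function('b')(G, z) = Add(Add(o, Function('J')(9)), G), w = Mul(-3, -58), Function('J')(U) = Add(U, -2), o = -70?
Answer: 76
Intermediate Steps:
Function('J')(U) = Add(-2, U)
w = 174
Function('b')(G, z) = Add(-63, G) (Function('b')(G, z) = Add(Add(-70, Add(-2, 9)), G) = Add(Add(-70, 7), G) = Add(-63, G))
Mul(-1, Function('b')(-13, w)) = Mul(-1, Add(-63, -13)) = Mul(-1, -76) = 76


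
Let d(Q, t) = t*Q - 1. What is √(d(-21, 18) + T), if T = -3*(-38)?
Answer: I*√265 ≈ 16.279*I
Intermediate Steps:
d(Q, t) = -1 + Q*t (d(Q, t) = Q*t - 1 = -1 + Q*t)
T = 114
√(d(-21, 18) + T) = √((-1 - 21*18) + 114) = √((-1 - 378) + 114) = √(-379 + 114) = √(-265) = I*√265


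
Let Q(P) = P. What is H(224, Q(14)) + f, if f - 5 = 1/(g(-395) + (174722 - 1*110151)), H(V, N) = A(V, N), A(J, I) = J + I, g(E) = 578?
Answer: 15831208/65149 ≈ 243.00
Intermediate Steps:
A(J, I) = I + J
H(V, N) = N + V
f = 325746/65149 (f = 5 + 1/(578 + (174722 - 1*110151)) = 5 + 1/(578 + (174722 - 110151)) = 5 + 1/(578 + 64571) = 5 + 1/65149 = 325746/65149 ≈ 5.0000)
H(224, Q(14)) + f = (14 + 224) + 325746/65149 = 238 + 325746/65149 = 15831208/65149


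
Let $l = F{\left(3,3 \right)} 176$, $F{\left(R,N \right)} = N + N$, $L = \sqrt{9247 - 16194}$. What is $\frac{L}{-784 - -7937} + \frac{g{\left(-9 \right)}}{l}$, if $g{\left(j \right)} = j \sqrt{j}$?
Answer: $\frac{i \left(-64377 + 352 \sqrt{6947}\right)}{2517856} \approx - 0.013916 i$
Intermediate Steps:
$L = i \sqrt{6947}$ ($L = \sqrt{-6947} = i \sqrt{6947} \approx 83.349 i$)
$F{\left(R,N \right)} = 2 N$
$l = 1056$ ($l = 2 \cdot 3 \cdot 176 = 6 \cdot 176 = 1056$)
$g{\left(j \right)} = j^{\frac{3}{2}}$
$\frac{L}{-784 - -7937} + \frac{g{\left(-9 \right)}}{l} = \frac{i \sqrt{6947}}{-784 - -7937} + \frac{\left(-9\right)^{\frac{3}{2}}}{1056} = \frac{i \sqrt{6947}}{-784 + 7937} + - 27 i \frac{1}{1056} = \frac{i \sqrt{6947}}{7153} - \frac{9 i}{352} = - \frac{9 i}{352} + \frac{i \sqrt{6947}}{7153}$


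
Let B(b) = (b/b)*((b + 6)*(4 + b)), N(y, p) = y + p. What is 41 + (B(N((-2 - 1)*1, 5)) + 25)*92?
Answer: 6757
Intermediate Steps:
N(y, p) = p + y
B(b) = (4 + b)*(6 + b) (B(b) = 1*((6 + b)*(4 + b)) = 1*((4 + b)*(6 + b)) = (4 + b)*(6 + b))
41 + (B(N((-2 - 1)*1, 5)) + 25)*92 = 41 + ((24 + (5 + (-2 - 1)*1)² + 10*(5 + (-2 - 1)*1)) + 25)*92 = 41 + ((24 + (5 - 3*1)² + 10*(5 - 3*1)) + 25)*92 = 41 + ((24 + (5 - 3)² + 10*(5 - 3)) + 25)*92 = 41 + ((24 + 2² + 10*2) + 25)*92 = 41 + ((24 + 4 + 20) + 25)*92 = 41 + (48 + 25)*92 = 41 + 73*92 = 41 + 6716 = 6757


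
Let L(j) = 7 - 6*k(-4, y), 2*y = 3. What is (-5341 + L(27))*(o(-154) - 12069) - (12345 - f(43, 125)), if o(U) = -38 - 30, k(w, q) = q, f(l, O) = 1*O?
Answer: 64835771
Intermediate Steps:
y = 3/2 (y = (½)*3 = 3/2 ≈ 1.5000)
f(l, O) = O
o(U) = -68
L(j) = -2 (L(j) = 7 - 6*3/2 = 7 - 9 = -2)
(-5341 + L(27))*(o(-154) - 12069) - (12345 - f(43, 125)) = (-5341 - 2)*(-68 - 12069) - (12345 - 1*125) = -5343*(-12137) - (12345 - 125) = 64847991 - 1*12220 = 64847991 - 12220 = 64835771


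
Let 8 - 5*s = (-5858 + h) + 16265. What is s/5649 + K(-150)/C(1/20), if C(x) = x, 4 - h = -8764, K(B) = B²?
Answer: 4236743611/9415 ≈ 4.5000e+5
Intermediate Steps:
h = 8768 (h = 4 - 1*(-8764) = 4 + 8764 = 8768)
s = -19167/5 (s = 8/5 - ((-5858 + 8768) + 16265)/5 = 8/5 - (2910 + 16265)/5 = 8/5 - ⅕*19175 = 8/5 - 3835 = -19167/5 ≈ -3833.4)
s/5649 + K(-150)/C(1/20) = -19167/5/5649 + (-150)²/(1/20) = -19167/5*1/5649 + 22500/(1/20) = -6389/9415 + 22500*20 = -6389/9415 + 450000 = 4236743611/9415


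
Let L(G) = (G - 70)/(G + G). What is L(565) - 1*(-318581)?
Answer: 71999405/226 ≈ 3.1858e+5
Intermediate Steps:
L(G) = (-70 + G)/(2*G) (L(G) = (-70 + G)/((2*G)) = (-70 + G)*(1/(2*G)) = (-70 + G)/(2*G))
L(565) - 1*(-318581) = (½)*(-70 + 565)/565 - 1*(-318581) = (½)*(1/565)*495 + 318581 = 99/226 + 318581 = 71999405/226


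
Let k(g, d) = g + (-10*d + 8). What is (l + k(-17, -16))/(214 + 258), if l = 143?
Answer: 147/236 ≈ 0.62288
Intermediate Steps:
k(g, d) = 8 + g - 10*d (k(g, d) = g + (8 - 10*d) = 8 + g - 10*d)
(l + k(-17, -16))/(214 + 258) = (143 + (8 - 17 - 10*(-16)))/(214 + 258) = (143 + (8 - 17 + 160))/472 = (143 + 151)*(1/472) = 294*(1/472) = 147/236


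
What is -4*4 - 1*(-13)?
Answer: -3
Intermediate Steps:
-4*4 - 1*(-13) = -16 + 13 = -3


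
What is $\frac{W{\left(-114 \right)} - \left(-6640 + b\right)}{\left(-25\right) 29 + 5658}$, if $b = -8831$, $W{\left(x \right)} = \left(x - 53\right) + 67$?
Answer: $\frac{15371}{4933} \approx 3.116$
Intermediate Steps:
$W{\left(x \right)} = 14 + x$ ($W{\left(x \right)} = \left(-53 + x\right) + 67 = 14 + x$)
$\frac{W{\left(-114 \right)} - \left(-6640 + b\right)}{\left(-25\right) 29 + 5658} = \frac{\left(14 - 114\right) + \left(6640 - -8831\right)}{\left(-25\right) 29 + 5658} = \frac{-100 + \left(6640 + 8831\right)}{-725 + 5658} = \frac{-100 + 15471}{4933} = 15371 \cdot \frac{1}{4933} = \frac{15371}{4933}$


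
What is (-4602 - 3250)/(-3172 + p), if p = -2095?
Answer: 7852/5267 ≈ 1.4908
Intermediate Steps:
(-4602 - 3250)/(-3172 + p) = (-4602 - 3250)/(-3172 - 2095) = -7852/(-5267) = -7852*(-1/5267) = 7852/5267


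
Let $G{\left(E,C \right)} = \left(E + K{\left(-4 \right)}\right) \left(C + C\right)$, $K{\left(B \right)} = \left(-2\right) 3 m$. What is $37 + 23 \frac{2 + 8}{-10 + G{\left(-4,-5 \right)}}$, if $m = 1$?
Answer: $\frac{356}{9} \approx 39.556$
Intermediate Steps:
$K{\left(B \right)} = -6$ ($K{\left(B \right)} = \left(-2\right) 3 \cdot 1 = \left(-6\right) 1 = -6$)
$G{\left(E,C \right)} = 2 C \left(-6 + E\right)$ ($G{\left(E,C \right)} = \left(E - 6\right) \left(C + C\right) = \left(-6 + E\right) 2 C = 2 C \left(-6 + E\right)$)
$37 + 23 \frac{2 + 8}{-10 + G{\left(-4,-5 \right)}} = 37 + 23 \frac{2 + 8}{-10 + 2 \left(-5\right) \left(-6 - 4\right)} = 37 + 23 \frac{10}{-10 + 2 \left(-5\right) \left(-10\right)} = 37 + 23 \frac{10}{-10 + 100} = 37 + 23 \cdot \frac{10}{90} = 37 + 23 \cdot 10 \cdot \frac{1}{90} = 37 + 23 \cdot \frac{1}{9} = 37 + \frac{23}{9} = \frac{356}{9}$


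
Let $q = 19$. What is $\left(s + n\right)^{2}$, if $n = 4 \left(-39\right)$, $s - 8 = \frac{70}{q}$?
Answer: $\frac{7518564}{361} \approx 20827.0$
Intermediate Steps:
$s = \frac{222}{19}$ ($s = 8 + \frac{70}{19} = \frac{222}{19} \approx 11.684$)
$n = -156$
$\left(s + n\right)^{2} = \left(\frac{222}{19} - 156\right)^{2} = \left(- \frac{2742}{19}\right)^{2} = \frac{7518564}{361}$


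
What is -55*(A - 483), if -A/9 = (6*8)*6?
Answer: 169125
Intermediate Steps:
A = -2592 (A = -9*6*8*6 = -432*6 = -9*288 = -2592)
-55*(A - 483) = -55*(-2592 - 483) = -55*(-3075) = 169125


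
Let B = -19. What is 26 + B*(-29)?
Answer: 577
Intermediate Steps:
26 + B*(-29) = 26 - 19*(-29) = 26 + 551 = 577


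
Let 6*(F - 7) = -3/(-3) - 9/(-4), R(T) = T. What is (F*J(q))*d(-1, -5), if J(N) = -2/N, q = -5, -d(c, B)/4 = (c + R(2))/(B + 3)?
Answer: 181/30 ≈ 6.0333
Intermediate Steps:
d(c, B) = -4*(2 + c)/(3 + B) (d(c, B) = -4*(c + 2)/(B + 3) = -4*(2 + c)/(3 + B))
F = 181/24 (F = 7 + (-3/(-3) - 9/(-4))/6 = 7 + (-3*(-1/3) - 9*(-1/4))/6 = 7 + (1 + 9/4)/6 = 7 + (1/6)*(13/4) = 7 + 13/24 = 181/24 ≈ 7.5417)
(F*J(q))*d(-1, -5) = (181*(-2/(-5))/24)*(4*(-2 - 1*(-1))/(3 - 5)) = (181*(-2*(-1/5))/24)*(4*(-2 + 1)/(-2)) = ((181/24)*(2/5))*(4*(-1/2)*(-1)) = (181/60)*2 = 181/30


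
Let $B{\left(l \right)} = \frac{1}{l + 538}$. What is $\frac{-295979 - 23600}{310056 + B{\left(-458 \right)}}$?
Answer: $- \frac{1966640}{1908037} \approx -1.0307$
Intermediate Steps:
$B{\left(l \right)} = \frac{1}{538 + l}$
$\frac{-295979 - 23600}{310056 + B{\left(-458 \right)}} = \frac{-295979 - 23600}{310056 + \frac{1}{538 - 458}} = - \frac{319579}{310056 + \frac{1}{80}} = - \frac{319579}{\frac{24804481}{80}} = \left(-319579\right) \frac{80}{24804481} = - \frac{1966640}{1908037}$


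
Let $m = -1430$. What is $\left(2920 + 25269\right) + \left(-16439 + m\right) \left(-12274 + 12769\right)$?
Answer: $-8816966$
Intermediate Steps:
$\left(2920 + 25269\right) + \left(-16439 + m\right) \left(-12274 + 12769\right) = \left(2920 + 25269\right) + \left(-16439 - 1430\right) \left(-12274 + 12769\right) = 28189 - 8845155 = -8816966$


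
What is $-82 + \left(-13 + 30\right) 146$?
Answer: $2400$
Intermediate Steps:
$-82 + \left(-13 + 30\right) 146 = -82 + 17 \cdot 146 = -82 + 2482 = 2400$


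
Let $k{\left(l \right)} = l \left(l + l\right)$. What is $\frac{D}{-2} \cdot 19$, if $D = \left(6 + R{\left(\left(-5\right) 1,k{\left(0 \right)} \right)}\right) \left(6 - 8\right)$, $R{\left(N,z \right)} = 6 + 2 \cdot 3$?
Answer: $342$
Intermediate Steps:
$k{\left(l \right)} = 2 l^{2}$ ($k{\left(l \right)} = l 2 l = 2 l^{2}$)
$R{\left(N,z \right)} = 12$ ($R{\left(N,z \right)} = 6 + 6 = 12$)
$D = -36$ ($D = \left(6 + 12\right) \left(6 - 8\right) = 18 \left(-2\right) = -36$)
$\frac{D}{-2} \cdot 19 = - \frac{36}{-2} \cdot 19 = \left(-36\right) \left(- \frac{1}{2}\right) 19 = 18 \cdot 19 = 342$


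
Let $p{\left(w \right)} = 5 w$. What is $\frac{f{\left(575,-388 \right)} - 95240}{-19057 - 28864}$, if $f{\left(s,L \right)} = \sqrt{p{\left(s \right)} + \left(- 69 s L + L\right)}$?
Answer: $\frac{95240}{47921} - \frac{\sqrt{15396387}}{47921} \approx 1.9056$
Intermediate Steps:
$f{\left(s,L \right)} = \sqrt{L + 5 s - 69 L s}$ ($f{\left(s,L \right)} = \sqrt{5 s + \left(- 69 s L + L\right)} = \sqrt{5 s - \left(- L + 69 L s\right)} = \sqrt{L + 5 s - 69 L s}$)
$\frac{f{\left(575,-388 \right)} - 95240}{-19057 - 28864} = \frac{\sqrt{-388 + 5 \cdot 575 - \left(-26772\right) 575} - 95240}{-19057 - 28864} = \frac{\sqrt{-388 + 2875 + 15393900} - 95240}{-47921} = \left(\sqrt{15396387} - 95240\right) \left(- \frac{1}{47921}\right) = \left(-95240 + \sqrt{15396387}\right) \left(- \frac{1}{47921}\right) = \frac{95240}{47921} - \frac{\sqrt{15396387}}{47921}$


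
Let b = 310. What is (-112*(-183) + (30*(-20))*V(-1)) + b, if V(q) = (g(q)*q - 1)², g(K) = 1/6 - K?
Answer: 53968/3 ≈ 17989.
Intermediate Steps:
g(K) = ⅙ - K
V(q) = (-1 + q*(⅙ - q))² (V(q) = ((⅙ - q)*q - 1)² = (q*(⅙ - q) - 1)² = (-1 + q*(⅙ - q))²)
(-112*(-183) + (30*(-20))*V(-1)) + b = (-112*(-183) + (30*(-20))*((6 - (-1 + 6*(-1)))²/36)) + 310 = (20496 - 50*(6 - (-1 - 6))²/3) + 310 = (20496 - 50*(6 - 1*(-7))²/3) + 310 = (20496 - 50*(6 + 7)²/3) + 310 = (20496 - 50*13²/3) + 310 = (20496 - 50*169/3) + 310 = (20496 - 600*169/36) + 310 = (20496 - 8450/3) + 310 = 53038/3 + 310 = 53968/3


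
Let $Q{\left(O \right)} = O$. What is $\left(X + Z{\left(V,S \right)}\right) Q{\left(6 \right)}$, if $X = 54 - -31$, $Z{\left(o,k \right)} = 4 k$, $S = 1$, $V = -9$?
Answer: $534$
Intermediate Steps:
$X = 85$ ($X = 54 + 31 = 85$)
$\left(X + Z{\left(V,S \right)}\right) Q{\left(6 \right)} = \left(85 + 4 \cdot 1\right) 6 = \left(85 + 4\right) 6 = 89 \cdot 6 = 534$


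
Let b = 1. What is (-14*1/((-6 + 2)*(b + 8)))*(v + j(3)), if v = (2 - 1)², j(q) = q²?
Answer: 35/9 ≈ 3.8889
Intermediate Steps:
v = 1 (v = 1² = 1)
(-14*1/((-6 + 2)*(b + 8)))*(v + j(3)) = (-14*1/((1 + 8)*(-6 + 2)))*(1 + 3²) = (-14/((-4*9)))*(1 + 9) = -14/(-36)*10 = -14*(-1/36)*10 = (7/18)*10 = 35/9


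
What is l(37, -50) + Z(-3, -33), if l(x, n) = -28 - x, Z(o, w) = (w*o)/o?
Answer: -98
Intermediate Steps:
Z(o, w) = w (Z(o, w) = (o*w)/o = w)
l(37, -50) + Z(-3, -33) = (-28 - 1*37) - 33 = (-28 - 37) - 33 = -65 - 33 = -98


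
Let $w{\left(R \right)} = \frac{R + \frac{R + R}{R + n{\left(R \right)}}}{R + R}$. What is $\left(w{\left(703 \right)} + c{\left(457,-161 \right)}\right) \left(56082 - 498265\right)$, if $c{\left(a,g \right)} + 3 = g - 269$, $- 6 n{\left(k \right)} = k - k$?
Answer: $\frac{268888387019}{1406} \approx 1.9124 \cdot 10^{8}$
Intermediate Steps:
$n{\left(k \right)} = 0$ ($n{\left(k \right)} = - \frac{k - k}{6} = \left(- \frac{1}{6}\right) 0 = 0$)
$c{\left(a,g \right)} = -272 + g$ ($c{\left(a,g \right)} = -3 + \left(g - 269\right) = -3 + \left(-269 + g\right) = -272 + g$)
$w{\left(R \right)} = \frac{2 + R}{2 R}$ ($w{\left(R \right)} = \frac{R + \frac{R + R}{R + 0}}{R + R} = \frac{R + \frac{2 R}{R}}{2 R} = \left(R + 2\right) \frac{1}{2 R} = \left(2 + R\right) \frac{1}{2 R} = \frac{2 + R}{2 R}$)
$\left(w{\left(703 \right)} + c{\left(457,-161 \right)}\right) \left(56082 - 498265\right) = \left(\frac{2 + 703}{2 \cdot 703} - 433\right) \left(56082 - 498265\right) = \left(\frac{1}{2} \cdot \frac{1}{703} \cdot 705 - 433\right) \left(-442183\right) = \left(\frac{705}{1406} - 433\right) \left(-442183\right) = \left(- \frac{608093}{1406}\right) \left(-442183\right) = \frac{268888387019}{1406}$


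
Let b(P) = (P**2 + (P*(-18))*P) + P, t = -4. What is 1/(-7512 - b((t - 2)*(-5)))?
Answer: 1/7758 ≈ 0.00012890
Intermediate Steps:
b(P) = P - 17*P**2 (b(P) = (P**2 + (-18*P)*P) + P = (P**2 - 18*P**2) + P = -17*P**2 + P = P - 17*P**2)
1/(-7512 - b((t - 2)*(-5))) = 1/(-7512 - (-4 - 2)*(-5)*(1 - 17*(-4 - 2)*(-5))) = 1/(-7512 - (-6*(-5))*(1 - (-102)*(-5))) = 1/(-7512 - 30*(1 - 17*30)) = 1/(-7512 - 30*(1 - 510)) = 1/(-7512 - 30*(-509)) = 1/(-7512 - 1*(-15270)) = 1/(-7512 + 15270) = 1/7758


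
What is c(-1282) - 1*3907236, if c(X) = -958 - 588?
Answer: -3908782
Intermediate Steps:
c(X) = -1546
c(-1282) - 1*3907236 = -1546 - 1*3907236 = -1546 - 3907236 = -3908782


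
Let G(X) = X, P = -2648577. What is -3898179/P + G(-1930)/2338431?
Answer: 3036836954513/2064504854229 ≈ 1.4710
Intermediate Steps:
-3898179/P + G(-1930)/2338431 = -3898179/(-2648577) - 1930/2338431 = -3898179*(-1/2648577) - 1930*1/2338431 = 1299393/882859 - 1930/2338431 = 3036836954513/2064504854229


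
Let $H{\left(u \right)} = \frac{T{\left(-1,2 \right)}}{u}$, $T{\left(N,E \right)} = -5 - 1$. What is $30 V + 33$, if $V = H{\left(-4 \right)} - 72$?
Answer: $-2082$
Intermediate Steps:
$T{\left(N,E \right)} = -6$
$H{\left(u \right)} = - \frac{6}{u}$
$V = - \frac{141}{2}$ ($V = - \frac{6}{-4} - 72 = \left(-6\right) \left(- \frac{1}{4}\right) - 72 = \frac{3}{2} - 72 = - \frac{141}{2} \approx -70.5$)
$30 V + 33 = 30 \left(- \frac{141}{2}\right) + 33 = -2115 + 33 = -2082$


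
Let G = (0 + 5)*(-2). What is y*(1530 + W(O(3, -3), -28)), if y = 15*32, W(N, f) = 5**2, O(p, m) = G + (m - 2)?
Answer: 746400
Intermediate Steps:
G = -10 (G = 5*(-2) = -10)
O(p, m) = -12 + m (O(p, m) = -10 + (m - 2) = -10 + (-2 + m) = -12 + m)
W(N, f) = 25
y = 480
y*(1530 + W(O(3, -3), -28)) = 480*(1530 + 25) = 480*1555 = 746400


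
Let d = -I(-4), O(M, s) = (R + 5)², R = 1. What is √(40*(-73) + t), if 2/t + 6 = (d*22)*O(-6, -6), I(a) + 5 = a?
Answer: I*√37027701759/3561 ≈ 54.037*I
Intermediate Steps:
O(M, s) = 36 (O(M, s) = (1 + 5)² = 6² = 36)
I(a) = -5 + a
d = 9 (d = -(-5 - 4) = -1*(-9) = 9)
t = 1/3561 (t = 2/(-6 + (9*22)*36) = 2/(-6 + 198*36) = 2/(-6 + 7128) = 2/7122 = 2*(1/7122) = 1/3561 ≈ 0.00028082)
√(40*(-73) + t) = √(40*(-73) + 1/3561) = √(-2920 + 1/3561) = √(-10398119/3561) = I*√37027701759/3561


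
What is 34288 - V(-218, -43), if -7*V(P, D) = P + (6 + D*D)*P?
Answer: -164592/7 ≈ -23513.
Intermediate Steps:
V(P, D) = -P/7 - P*(6 + D²)/7 (V(P, D) = -(P + (6 + D*D)*P)/7 = -(P + (6 + D²)*P)/7 = -(P + P*(6 + D²))/7 = -P/7 - P*(6 + D²)/7)
34288 - V(-218, -43) = 34288 - (-1)*(-218)*(7 + (-43)²)/7 = 34288 - (-1)*(-218)*(7 + 1849)/7 = 34288 - (-1)*(-218)*1856/7 = 34288 - 1*404608/7 = 34288 - 404608/7 = -164592/7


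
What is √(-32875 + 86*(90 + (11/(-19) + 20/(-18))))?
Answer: I*√82135841/57 ≈ 159.0*I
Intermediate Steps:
√(-32875 + 86*(90 + (11/(-19) + 20/(-18)))) = √(-32875 + 86*(90 + (11*(-1/19) + 20*(-1/18)))) = √(-32875 + 86*(90 + (-11/19 - 10/9))) = √(-32875 + 86*(90 - 289/171)) = √(-32875 + 86*(15101/171)) = √(-32875 + 1298686/171) = √(-4322939/171) = I*√82135841/57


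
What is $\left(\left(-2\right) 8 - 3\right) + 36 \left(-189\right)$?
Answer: $-6823$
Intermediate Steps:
$\left(\left(-2\right) 8 - 3\right) + 36 \left(-189\right) = \left(-16 - 3\right) - 6804 = -19 - 6804 = -6823$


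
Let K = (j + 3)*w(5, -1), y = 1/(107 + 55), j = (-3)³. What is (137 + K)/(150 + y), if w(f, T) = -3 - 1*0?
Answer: 1782/1279 ≈ 1.3933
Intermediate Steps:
w(f, T) = -3 (w(f, T) = -3 + 0 = -3)
j = -27
y = 1/162 ≈ 0.0061728
K = 72 (K = (-27 + 3)*(-3) = -24*(-3) = 72)
(137 + K)/(150 + y) = (137 + 72)/(150 + 1/162) = 209/(24301/162) = (162/24301)*209 = 1782/1279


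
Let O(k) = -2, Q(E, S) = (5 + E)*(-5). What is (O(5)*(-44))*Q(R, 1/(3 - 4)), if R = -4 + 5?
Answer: -2640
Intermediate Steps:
R = 1
Q(E, S) = -25 - 5*E
(O(5)*(-44))*Q(R, 1/(3 - 4)) = (-2*(-44))*(-25 - 5*1) = 88*(-25 - 5) = 88*(-30) = -2640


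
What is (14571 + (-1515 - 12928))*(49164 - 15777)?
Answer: 4273536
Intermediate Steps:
(14571 + (-1515 - 12928))*(49164 - 15777) = (14571 - 14443)*33387 = 128*33387 = 4273536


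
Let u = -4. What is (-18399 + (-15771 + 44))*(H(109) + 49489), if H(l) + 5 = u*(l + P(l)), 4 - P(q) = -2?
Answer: -1672993024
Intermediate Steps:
P(q) = 6 (P(q) = 4 - 1*(-2) = 4 + 2 = 6)
H(l) = -29 - 4*l (H(l) = -5 - 4*(l + 6) = -5 - 4*(6 + l) = -5 + (-24 - 4*l) = -29 - 4*l)
(-18399 + (-15771 + 44))*(H(109) + 49489) = (-18399 + (-15771 + 44))*((-29 - 4*109) + 49489) = (-18399 - 15727)*((-29 - 436) + 49489) = -34126*(-465 + 49489) = -34126*49024 = -1672993024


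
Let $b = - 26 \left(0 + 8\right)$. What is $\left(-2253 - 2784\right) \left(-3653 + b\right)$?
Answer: $19447857$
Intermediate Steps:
$b = -208$ ($b = \left(-26\right) 8 = -208$)
$\left(-2253 - 2784\right) \left(-3653 + b\right) = \left(-2253 - 2784\right) \left(-3653 - 208\right) = \left(-5037\right) \left(-3861\right) = 19447857$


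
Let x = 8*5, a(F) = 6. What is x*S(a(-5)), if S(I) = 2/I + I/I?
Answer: 160/3 ≈ 53.333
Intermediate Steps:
x = 40
S(I) = 1 + 2/I (S(I) = 2/I + 1 = 1 + 2/I)
x*S(a(-5)) = 40*((2 + 6)/6) = 40*((⅙)*8) = 40*(4/3) = 160/3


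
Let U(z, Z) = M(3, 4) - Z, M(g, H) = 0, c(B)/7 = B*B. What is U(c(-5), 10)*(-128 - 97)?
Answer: 2250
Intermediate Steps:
c(B) = 7*B² (c(B) = 7*(B*B) = 7*B²)
U(z, Z) = -Z (U(z, Z) = 0 - Z = -Z)
U(c(-5), 10)*(-128 - 97) = (-1*10)*(-128 - 97) = -10*(-225) = 2250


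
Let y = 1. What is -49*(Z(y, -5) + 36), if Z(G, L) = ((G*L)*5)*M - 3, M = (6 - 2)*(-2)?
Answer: -11417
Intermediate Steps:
M = -8 (M = 4*(-2) = -8)
Z(G, L) = -3 - 40*G*L (Z(G, L) = ((G*L)*5)*(-8) - 3 = (5*G*L)*(-8) - 3 = -40*G*L - 3 = -3 - 40*G*L)
-49*(Z(y, -5) + 36) = -49*((-3 - 40*1*(-5)) + 36) = -49*((-3 + 200) + 36) = -49*(197 + 36) = -49*233 = -11417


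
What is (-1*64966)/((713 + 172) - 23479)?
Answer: 2953/1027 ≈ 2.8754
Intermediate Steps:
(-1*64966)/((713 + 172) - 23479) = -64966/(885 - 23479) = -64966/(-22594) = -64966*(-1/22594) = 2953/1027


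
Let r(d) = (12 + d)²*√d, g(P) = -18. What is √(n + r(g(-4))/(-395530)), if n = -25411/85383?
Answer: √(-9428650203297900325 - 8650545684600510*I*√2)/5628589665 ≈ 0.00035392 - 0.54554*I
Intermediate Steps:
r(d) = √d*(12 + d)²
n = -25411/85383 (n = -25411*1/85383 = -25411/85383 ≈ -0.29761)
√(n + r(g(-4))/(-395530)) = √(-25411/85383 + (√(-18)*(12 - 18)²)/(-395530)) = √(-25411/85383 + ((3*I*√2)*(-6)²)*(-1/395530)) = √(-25411/85383 + ((3*I*√2)*36)*(-1/395530)) = √(-25411/85383 + (108*I*√2)*(-1/395530)) = √(-25411/85383 - 54*I*√2/197765)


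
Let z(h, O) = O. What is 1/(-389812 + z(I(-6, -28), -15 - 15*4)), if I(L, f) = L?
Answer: -1/389887 ≈ -2.5648e-6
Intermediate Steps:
1/(-389812 + z(I(-6, -28), -15 - 15*4)) = 1/(-389812 + (-15 - 15*4)) = 1/(-389812 + (-15 - 60)) = 1/(-389812 - 75) = 1/(-389887) = -1/389887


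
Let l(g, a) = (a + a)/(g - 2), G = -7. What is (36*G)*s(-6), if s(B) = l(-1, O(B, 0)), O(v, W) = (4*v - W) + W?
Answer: -4032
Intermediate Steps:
O(v, W) = 4*v (O(v, W) = (-W + 4*v) + W = 4*v)
l(g, a) = 2*a/(-2 + g) (l(g, a) = (2*a)/(-2 + g) = 2*a/(-2 + g))
s(B) = -8*B/3 (s(B) = 2*(4*B)/(-2 - 1) = 2*(4*B)/(-3) = 2*(4*B)*(-1/3) = -8*B/3)
(36*G)*s(-6) = (36*(-7))*(-8/3*(-6)) = -252*16 = -4032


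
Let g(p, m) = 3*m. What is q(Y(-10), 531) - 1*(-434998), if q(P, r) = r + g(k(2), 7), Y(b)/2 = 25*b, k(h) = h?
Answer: 435550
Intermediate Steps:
Y(b) = 50*b (Y(b) = 2*(25*b) = 50*b)
q(P, r) = 21 + r (q(P, r) = r + 3*7 = r + 21 = 21 + r)
q(Y(-10), 531) - 1*(-434998) = (21 + 531) - 1*(-434998) = 552 + 434998 = 435550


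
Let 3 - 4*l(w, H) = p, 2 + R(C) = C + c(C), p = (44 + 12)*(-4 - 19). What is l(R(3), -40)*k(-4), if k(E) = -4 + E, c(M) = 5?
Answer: -2582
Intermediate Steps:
p = -1288 (p = 56*(-23) = -1288)
R(C) = 3 + C (R(C) = -2 + (C + 5) = -2 + (5 + C) = 3 + C)
l(w, H) = 1291/4 (l(w, H) = ¾ - ¼*(-1288) = ¾ + 322 = 1291/4)
l(R(3), -40)*k(-4) = 1291*(-4 - 4)/4 = (1291/4)*(-8) = -2582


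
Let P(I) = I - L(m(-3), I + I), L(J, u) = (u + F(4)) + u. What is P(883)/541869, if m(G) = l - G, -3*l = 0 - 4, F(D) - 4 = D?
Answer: -2657/541869 ≈ -0.0049034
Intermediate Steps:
F(D) = 4 + D
l = 4/3 (l = -(0 - 4)/3 = -1/3*(-4) = 4/3 ≈ 1.3333)
m(G) = 4/3 - G
L(J, u) = 8 + 2*u (L(J, u) = (u + (4 + 4)) + u = (u + 8) + u = (8 + u) + u = 8 + 2*u)
P(I) = -8 - 3*I (P(I) = I - (8 + 2*(I + I)) = I - (8 + 2*(2*I)) = I - (8 + 4*I) = I + (-8 - 4*I) = -8 - 3*I)
P(883)/541869 = (-8 - 3*883)/541869 = (-8 - 2649)*(1/541869) = -2657*1/541869 = -2657/541869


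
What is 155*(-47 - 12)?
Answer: -9145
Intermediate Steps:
155*(-47 - 12) = 155*(-59) = -9145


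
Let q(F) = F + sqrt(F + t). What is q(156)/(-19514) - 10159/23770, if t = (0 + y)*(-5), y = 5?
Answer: -100975423/231923890 - sqrt(131)/19514 ≈ -0.43597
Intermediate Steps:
t = -25 (t = (0 + 5)*(-5) = 5*(-5) = -25)
q(F) = F + sqrt(-25 + F) (q(F) = F + sqrt(F - 25) = F + sqrt(-25 + F))
q(156)/(-19514) - 10159/23770 = (156 + sqrt(-25 + 156))/(-19514) - 10159/23770 = (156 + sqrt(131))*(-1/19514) - 10159*1/23770 = (-78/9757 - sqrt(131)/19514) - 10159/23770 = -100975423/231923890 - sqrt(131)/19514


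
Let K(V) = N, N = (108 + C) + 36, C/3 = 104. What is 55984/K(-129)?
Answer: 6998/57 ≈ 122.77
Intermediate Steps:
C = 312 (C = 3*104 = 312)
N = 456 (N = (108 + 312) + 36 = 420 + 36 = 456)
K(V) = 456
55984/K(-129) = 55984/456 = 55984*(1/456) = 6998/57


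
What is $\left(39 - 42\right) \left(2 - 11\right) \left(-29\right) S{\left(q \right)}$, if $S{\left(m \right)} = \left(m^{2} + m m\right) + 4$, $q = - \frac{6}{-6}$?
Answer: $-4698$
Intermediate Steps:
$q = 1$ ($q = \left(-6\right) \left(- \frac{1}{6}\right) = 1$)
$S{\left(m \right)} = 4 + 2 m^{2}$ ($S{\left(m \right)} = \left(m^{2} + m^{2}\right) + 4 = 2 m^{2} + 4 = 4 + 2 m^{2}$)
$\left(39 - 42\right) \left(2 - 11\right) \left(-29\right) S{\left(q \right)} = \left(39 - 42\right) \left(2 - 11\right) \left(-29\right) \left(4 + 2 \cdot 1^{2}\right) = \left(-3\right) \left(-9\right) \left(-29\right) \left(4 + 2 \cdot 1\right) = 27 \left(-29\right) \left(4 + 2\right) = \left(-783\right) 6 = -4698$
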